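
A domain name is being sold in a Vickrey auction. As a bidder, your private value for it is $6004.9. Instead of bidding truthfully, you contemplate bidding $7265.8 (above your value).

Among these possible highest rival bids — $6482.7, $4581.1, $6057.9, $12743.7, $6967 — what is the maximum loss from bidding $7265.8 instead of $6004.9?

$6482.7: truthful gives $0, deviation gives −$477.8 → loss $477.8.
$4581.1: same outcome either way → loss $0.
$6057.9: truthful gives $0, deviation gives −$53 → loss $53.
$12743.7: same outcome either way → loss $0.
$6967: truthful gives $0, deviation gives −$962.1 → loss $962.1.
Maximum loss: $962.1.

$962.1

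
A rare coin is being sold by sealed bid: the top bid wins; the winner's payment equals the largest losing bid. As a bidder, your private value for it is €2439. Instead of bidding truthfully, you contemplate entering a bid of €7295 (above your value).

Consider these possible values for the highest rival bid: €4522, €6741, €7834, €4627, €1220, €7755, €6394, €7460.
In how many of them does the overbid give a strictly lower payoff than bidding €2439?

The deviation hurts exactly when the highest competing bid lies strictly between €2439 and €7295 — overbidding then wins at a price above your value.
€4522: inside the interval → strictly worse (loss €2083).
€6741: inside the interval → strictly worse (loss €4302).
€7834: above both → same outcome either way.
€4627: inside the interval → strictly worse (loss €2188).
€1220: below both → same outcome either way.
€7755: above both → same outcome either way.
€6394: inside the interval → strictly worse (loss €3955).
€7460: above both → same outcome either way.
Count: 4.

4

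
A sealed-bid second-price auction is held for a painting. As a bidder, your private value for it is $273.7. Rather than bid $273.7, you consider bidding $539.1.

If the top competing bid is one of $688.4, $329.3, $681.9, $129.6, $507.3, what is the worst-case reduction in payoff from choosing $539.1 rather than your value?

$233.6

$688.4: same outcome either way → loss $0.
$329.3: truthful gives $0, deviation gives −$55.6 → loss $55.6.
$681.9: same outcome either way → loss $0.
$129.6: same outcome either way → loss $0.
$507.3: truthful gives $0, deviation gives −$233.6 → loss $233.6.
Maximum loss: $233.6.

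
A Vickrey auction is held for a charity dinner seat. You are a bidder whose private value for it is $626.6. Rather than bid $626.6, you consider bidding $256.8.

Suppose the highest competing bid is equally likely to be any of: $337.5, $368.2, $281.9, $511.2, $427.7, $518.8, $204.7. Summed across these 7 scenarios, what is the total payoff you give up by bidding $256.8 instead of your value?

The deviation costs you only when the competing bid falls strictly between $256.8 and $626.6; elsewhere both bids give the same outcome.
$337.5: truthful payoff $289.1, deviation payoff $0 → loss $289.1.
$368.2: truthful payoff $258.4, deviation payoff $0 → loss $258.4.
$281.9: truthful payoff $344.7, deviation payoff $0 → loss $344.7.
$511.2: truthful payoff $115.4, deviation payoff $0 → loss $115.4.
$427.7: truthful payoff $198.9, deviation payoff $0 → loss $198.9.
$518.8: truthful payoff $107.8, deviation payoff $0 → loss $107.8.
$204.7: outcomes coincide → loss $0.
Total loss = $289.1 + $258.4 + $344.7 + $115.4 + $198.9 + $107.8 = $1314.3.

$1314.3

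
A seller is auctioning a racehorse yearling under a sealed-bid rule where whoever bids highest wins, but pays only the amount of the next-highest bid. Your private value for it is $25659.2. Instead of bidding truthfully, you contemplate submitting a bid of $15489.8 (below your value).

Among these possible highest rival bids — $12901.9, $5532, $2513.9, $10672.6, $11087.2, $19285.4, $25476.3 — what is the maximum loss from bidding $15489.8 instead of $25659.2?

$6373.8

$12901.9: same outcome either way → loss $0.
$5532: same outcome either way → loss $0.
$2513.9: same outcome either way → loss $0.
$10672.6: same outcome either way → loss $0.
$11087.2: same outcome either way → loss $0.
$19285.4: truthful gives $6373.8, deviation gives $0 → loss $6373.8.
$25476.3: truthful gives $182.9, deviation gives $0 → loss $182.9.
Maximum loss: $6373.8.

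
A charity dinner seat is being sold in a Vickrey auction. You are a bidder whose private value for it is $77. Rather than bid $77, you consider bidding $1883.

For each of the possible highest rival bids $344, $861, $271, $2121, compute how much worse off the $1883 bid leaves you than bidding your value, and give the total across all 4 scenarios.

The deviation costs you only when the competing bid falls strictly between $77 and $1883; elsewhere both bids give the same outcome.
$344: truthful payoff $0, deviation payoff −$267 → loss $267.
$861: truthful payoff $0, deviation payoff −$784 → loss $784.
$271: truthful payoff $0, deviation payoff −$194 → loss $194.
$2121: outcomes coincide → loss $0.
Total loss = $267 + $784 + $194 = $1245.
Truthful bidding weakly dominates here: raising your bid can only win items priced above your value, and lowering it can only forfeit items priced below.

$1245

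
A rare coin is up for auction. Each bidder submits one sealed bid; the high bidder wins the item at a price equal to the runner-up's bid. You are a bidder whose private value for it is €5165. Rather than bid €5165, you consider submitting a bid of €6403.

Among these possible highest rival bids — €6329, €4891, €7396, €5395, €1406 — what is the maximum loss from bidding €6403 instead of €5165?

€6329: truthful gives €0, deviation gives −€1164 → loss €1164.
€4891: same outcome either way → loss €0.
€7396: same outcome either way → loss €0.
€5395: truthful gives €0, deviation gives −€230 → loss €230.
€1406: same outcome either way → loss €0.
Maximum loss: €1164.

€1164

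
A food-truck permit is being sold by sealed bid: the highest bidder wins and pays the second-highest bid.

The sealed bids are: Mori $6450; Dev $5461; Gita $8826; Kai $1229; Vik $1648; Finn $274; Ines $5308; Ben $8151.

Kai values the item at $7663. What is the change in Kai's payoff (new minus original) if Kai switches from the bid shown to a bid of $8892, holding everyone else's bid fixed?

−$1163

The highest bid among the other bidders is $8826; Kai's bid doesn't change that.
Original bid $1229: Kai is not highest (top rival bid is $8826); payoff $0.
Alternative bid $8892: Kai is highest, pays the top rival bid $8826; payoff $7663 − $8826 = −$1163.
Change in payoff = −$1163 − ($0) = −$1163.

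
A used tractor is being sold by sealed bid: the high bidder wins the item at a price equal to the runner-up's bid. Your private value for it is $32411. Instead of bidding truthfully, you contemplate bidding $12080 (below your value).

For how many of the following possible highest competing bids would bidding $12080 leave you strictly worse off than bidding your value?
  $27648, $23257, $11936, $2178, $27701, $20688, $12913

5

The deviation hurts exactly when the highest competing bid lies strictly between $12080 and $32411 — underbidding then forfeits a profitable win.
$27648: inside the interval → strictly worse (loss $4763).
$23257: inside the interval → strictly worse (loss $9154).
$11936: below both → same outcome either way.
$2178: below both → same outcome either way.
$27701: inside the interval → strictly worse (loss $4710).
$20688: inside the interval → strictly worse (loss $11723).
$12913: inside the interval → strictly worse (loss $19498).
Count: 5.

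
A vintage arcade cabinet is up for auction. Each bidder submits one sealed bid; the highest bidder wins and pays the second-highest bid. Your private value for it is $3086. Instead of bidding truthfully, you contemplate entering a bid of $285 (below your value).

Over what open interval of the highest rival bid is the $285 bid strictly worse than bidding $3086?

($285, $3086)

If the competing bid is below $285, both bids win at the same price — no difference.
If it is above $3086, both bids lose — no difference.
If it lies strictly between $285 and $3086, bidding your value wins at a price below your value (positive payoff) while bidding $285 loses (payoff 0).
So the deviation strictly hurts on the open interval ($285, $3086).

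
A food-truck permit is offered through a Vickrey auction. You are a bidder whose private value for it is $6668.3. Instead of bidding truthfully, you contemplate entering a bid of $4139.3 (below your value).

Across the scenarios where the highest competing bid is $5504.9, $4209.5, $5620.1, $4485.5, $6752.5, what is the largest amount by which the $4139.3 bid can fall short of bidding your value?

$2458.8

$5504.9: truthful gives $1163.4, deviation gives $0 → loss $1163.4.
$4209.5: truthful gives $2458.8, deviation gives $0 → loss $2458.8.
$5620.1: truthful gives $1048.2, deviation gives $0 → loss $1048.2.
$4485.5: truthful gives $2182.8, deviation gives $0 → loss $2182.8.
$6752.5: same outcome either way → loss $0.
Maximum loss: $2458.8.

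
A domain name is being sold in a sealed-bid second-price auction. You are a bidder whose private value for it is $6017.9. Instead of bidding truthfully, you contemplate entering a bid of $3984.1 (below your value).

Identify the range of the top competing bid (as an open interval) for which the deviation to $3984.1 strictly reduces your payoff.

If the competing bid is below $3984.1, both bids win at the same price — no difference.
If it is above $6017.9, both bids lose — no difference.
If it lies strictly between $3984.1 and $6017.9, bidding your value wins at a price below your value (positive payoff) while bidding $3984.1 loses (payoff 0).
So the deviation strictly hurts on the open interval ($3984.1, $6017.9).

($3984.1, $6017.9)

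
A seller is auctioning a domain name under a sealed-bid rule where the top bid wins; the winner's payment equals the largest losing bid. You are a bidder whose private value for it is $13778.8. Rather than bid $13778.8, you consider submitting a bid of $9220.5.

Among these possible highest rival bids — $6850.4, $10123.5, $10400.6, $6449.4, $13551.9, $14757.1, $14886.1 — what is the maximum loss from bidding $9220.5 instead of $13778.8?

$6850.4: same outcome either way → loss $0.
$10123.5: truthful gives $3655.3, deviation gives $0 → loss $3655.3.
$10400.6: truthful gives $3378.2, deviation gives $0 → loss $3378.2.
$6449.4: same outcome either way → loss $0.
$13551.9: truthful gives $226.9, deviation gives $0 → loss $226.9.
$14757.1: same outcome either way → loss $0.
$14886.1: same outcome either way → loss $0.
Maximum loss: $3655.3.

$3655.3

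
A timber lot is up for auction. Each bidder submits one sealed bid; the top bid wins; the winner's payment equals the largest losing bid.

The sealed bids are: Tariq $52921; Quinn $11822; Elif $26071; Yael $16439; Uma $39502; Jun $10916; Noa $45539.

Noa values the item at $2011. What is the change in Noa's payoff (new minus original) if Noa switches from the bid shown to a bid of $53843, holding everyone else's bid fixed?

The highest bid among the other bidders is $52921; Noa's bid doesn't change that.
Original bid $45539: Noa is not highest (top rival bid is $52921); payoff $0.
Alternative bid $53843: Noa is highest, pays the top rival bid $52921; payoff $2011 − $52921 = −$50910.
Change in payoff = −$50910 − ($0) = −$50910.

−$50910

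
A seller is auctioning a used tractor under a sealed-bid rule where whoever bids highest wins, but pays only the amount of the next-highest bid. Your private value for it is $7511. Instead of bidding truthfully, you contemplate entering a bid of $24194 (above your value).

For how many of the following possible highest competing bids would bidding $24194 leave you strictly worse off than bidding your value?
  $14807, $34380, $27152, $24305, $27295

1

The deviation hurts exactly when the highest competing bid lies strictly between $7511 and $24194 — overbidding then wins at a price above your value.
$14807: inside the interval → strictly worse (loss $7296).
$34380: above both → same outcome either way.
$27152: above both → same outcome either way.
$24305: above both → same outcome either way.
$27295: above both → same outcome either way.
Count: 1.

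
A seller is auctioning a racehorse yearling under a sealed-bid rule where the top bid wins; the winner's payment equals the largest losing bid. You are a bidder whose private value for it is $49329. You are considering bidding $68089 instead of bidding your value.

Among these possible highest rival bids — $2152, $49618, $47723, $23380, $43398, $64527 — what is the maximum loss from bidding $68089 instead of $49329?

$2152: same outcome either way → loss $0.
$49618: truthful gives $0, deviation gives −$289 → loss $289.
$47723: same outcome either way → loss $0.
$23380: same outcome either way → loss $0.
$43398: same outcome either way → loss $0.
$64527: truthful gives $0, deviation gives −$15198 → loss $15198.
Maximum loss: $15198.

$15198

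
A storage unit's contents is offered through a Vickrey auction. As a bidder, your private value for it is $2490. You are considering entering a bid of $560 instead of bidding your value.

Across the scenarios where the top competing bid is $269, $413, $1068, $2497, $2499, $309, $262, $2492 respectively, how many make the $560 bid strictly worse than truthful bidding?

1

The deviation hurts exactly when the highest competing bid lies strictly between $560 and $2490 — underbidding then forfeits a profitable win.
$269: below both → same outcome either way.
$413: below both → same outcome either way.
$1068: inside the interval → strictly worse (loss $1422).
$2497: above both → same outcome either way.
$2499: above both → same outcome either way.
$309: below both → same outcome either way.
$262: below both → same outcome either way.
$2492: above both → same outcome either way.
Count: 1.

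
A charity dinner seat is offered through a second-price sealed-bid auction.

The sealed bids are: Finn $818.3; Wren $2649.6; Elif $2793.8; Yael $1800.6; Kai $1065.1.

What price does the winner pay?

Highest bid: Elif at $2793.8, so Elif wins.
Second-highest bid: Wren at $2649.6 — that is the price the winner pays.

$2649.6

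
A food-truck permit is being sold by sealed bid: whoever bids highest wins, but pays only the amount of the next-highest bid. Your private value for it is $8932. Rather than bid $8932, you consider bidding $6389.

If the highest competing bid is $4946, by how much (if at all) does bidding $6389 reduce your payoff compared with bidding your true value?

$0

Bidding your value $8932: you win (since $8932 > $4946) and pay $4946. Payoff $3986.
Bidding $6389: you win and pay $4946. Payoff $8932 − $4946 = $3986.
Difference = $3986 − $3986 = $0; both bids lead to the same outcome because the competing bid is below both your value and your alternative bid.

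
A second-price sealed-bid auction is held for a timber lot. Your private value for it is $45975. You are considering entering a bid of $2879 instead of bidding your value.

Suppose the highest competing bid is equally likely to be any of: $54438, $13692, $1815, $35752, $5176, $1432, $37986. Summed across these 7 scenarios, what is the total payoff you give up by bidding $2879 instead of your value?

$91294

The deviation costs you only when the competing bid falls strictly between $2879 and $45975; elsewhere both bids give the same outcome.
$54438: outcomes coincide → loss $0.
$13692: truthful payoff $32283, deviation payoff $0 → loss $32283.
$1815: outcomes coincide → loss $0.
$35752: truthful payoff $10223, deviation payoff $0 → loss $10223.
$5176: truthful payoff $40799, deviation payoff $0 → loss $40799.
$1432: outcomes coincide → loss $0.
$37986: truthful payoff $7989, deviation payoff $0 → loss $7989.
Total loss = $32283 + $10223 + $40799 + $7989 = $91294.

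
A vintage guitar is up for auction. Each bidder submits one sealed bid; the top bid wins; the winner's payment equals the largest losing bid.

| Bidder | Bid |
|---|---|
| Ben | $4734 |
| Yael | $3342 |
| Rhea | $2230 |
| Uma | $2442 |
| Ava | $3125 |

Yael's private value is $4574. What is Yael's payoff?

Highest bid: Ben at $4734, so Ben wins.
Second-highest bid: Yael at $3342 — that is the price the winner pays.
Yael did not win, so Yael pays nothing and receives nothing: payoff $0.

$0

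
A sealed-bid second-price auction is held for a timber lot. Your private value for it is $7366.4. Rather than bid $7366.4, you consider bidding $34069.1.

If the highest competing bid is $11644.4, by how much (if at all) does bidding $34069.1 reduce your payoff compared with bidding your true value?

Bidding your value $7366.4: you lose (since $7366.4 < $11644.4). Payoff $0.
Bidding $34069.1: you win and pay $11644.4. Payoff $7366.4 − $11644.4 = −$4278.
The competing bid $11644.4 lies between your value and your inflated bid, so overbidding wins an item priced above your value.
Loss from deviating = $0 − (−$4278) = $4278.

$4278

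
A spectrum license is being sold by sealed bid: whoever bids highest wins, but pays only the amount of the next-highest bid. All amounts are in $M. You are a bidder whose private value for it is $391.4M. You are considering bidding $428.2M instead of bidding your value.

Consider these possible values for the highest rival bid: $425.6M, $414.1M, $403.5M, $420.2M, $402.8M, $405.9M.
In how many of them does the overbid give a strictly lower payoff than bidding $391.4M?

The deviation hurts exactly when the highest competing bid lies strictly between $391.4M and $428.2M — overbidding then wins at a price above your value.
$425.6M: inside the interval → strictly worse (loss $34.2M).
$414.1M: inside the interval → strictly worse (loss $22.7M).
$403.5M: inside the interval → strictly worse (loss $12.1M).
$420.2M: inside the interval → strictly worse (loss $28.8M).
$402.8M: inside the interval → strictly worse (loss $11.4M).
$405.9M: inside the interval → strictly worse (loss $14.5M).
Count: 6.

6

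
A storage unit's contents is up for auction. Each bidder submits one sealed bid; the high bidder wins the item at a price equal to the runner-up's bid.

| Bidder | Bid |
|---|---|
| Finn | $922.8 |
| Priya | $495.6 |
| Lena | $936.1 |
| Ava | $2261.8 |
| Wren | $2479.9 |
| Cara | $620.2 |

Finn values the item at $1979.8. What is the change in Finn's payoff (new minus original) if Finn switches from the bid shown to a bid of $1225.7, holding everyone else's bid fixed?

$0

The highest bid among the other bidders is $2479.9; Finn's bid doesn't change that.
Original bid $922.8: Finn is not highest (top rival bid is $2479.9); payoff $0.
Alternative bid $1225.7: Finn is not highest (top rival bid is $2479.9); payoff $0.
Change in payoff = $0 − ($0) = $0.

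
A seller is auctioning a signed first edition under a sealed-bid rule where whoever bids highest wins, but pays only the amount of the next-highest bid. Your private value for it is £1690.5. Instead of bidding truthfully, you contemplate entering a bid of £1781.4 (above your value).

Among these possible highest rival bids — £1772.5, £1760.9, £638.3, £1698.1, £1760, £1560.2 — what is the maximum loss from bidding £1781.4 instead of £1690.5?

£1772.5: truthful gives £0, deviation gives −£82 → loss £82.
£1760.9: truthful gives £0, deviation gives −£70.4 → loss £70.4.
£638.3: same outcome either way → loss £0.
£1698.1: truthful gives £0, deviation gives −£7.6 → loss £7.6.
£1760: truthful gives £0, deviation gives −£69.5 → loss £69.5.
£1560.2: same outcome either way → loss £0.
Maximum loss: £82.

£82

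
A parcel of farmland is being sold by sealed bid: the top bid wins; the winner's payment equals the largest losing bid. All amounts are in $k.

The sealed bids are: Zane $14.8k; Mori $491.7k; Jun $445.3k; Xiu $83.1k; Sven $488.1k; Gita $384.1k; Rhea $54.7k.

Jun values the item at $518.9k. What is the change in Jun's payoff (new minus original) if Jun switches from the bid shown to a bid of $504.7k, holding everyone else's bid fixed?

$27.2k

The highest bid among the other bidders is $491.7k; Jun's bid doesn't change that.
Original bid $445.3k: Jun is not highest (top rival bid is $491.7k); payoff $0k.
Alternative bid $504.7k: Jun is highest, pays the top rival bid $491.7k; payoff $518.9k − $491.7k = $27.2k.
Change in payoff = $27.2k − ($0k) = $27.2k.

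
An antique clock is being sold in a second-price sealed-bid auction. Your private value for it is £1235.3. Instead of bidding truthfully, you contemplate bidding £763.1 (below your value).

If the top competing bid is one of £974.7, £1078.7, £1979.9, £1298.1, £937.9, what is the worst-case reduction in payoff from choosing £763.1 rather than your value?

£974.7: truthful gives £260.6, deviation gives £0 → loss £260.6.
£1078.7: truthful gives £156.6, deviation gives £0 → loss £156.6.
£1979.9: same outcome either way → loss £0.
£1298.1: same outcome either way → loss £0.
£937.9: truthful gives £297.4, deviation gives £0 → loss £297.4.
Maximum loss: £297.4.

£297.4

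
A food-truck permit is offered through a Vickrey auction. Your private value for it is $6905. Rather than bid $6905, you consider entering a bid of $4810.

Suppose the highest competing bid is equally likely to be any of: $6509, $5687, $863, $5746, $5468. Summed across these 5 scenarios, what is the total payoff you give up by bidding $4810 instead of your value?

The deviation costs you only when the competing bid falls strictly between $4810 and $6905; elsewhere both bids give the same outcome.
$6509: truthful payoff $396, deviation payoff $0 → loss $396.
$5687: truthful payoff $1218, deviation payoff $0 → loss $1218.
$863: outcomes coincide → loss $0.
$5746: truthful payoff $1159, deviation payoff $0 → loss $1159.
$5468: truthful payoff $1437, deviation payoff $0 → loss $1437.
Total loss = $396 + $1218 + $1159 + $1437 = $4210.

$4210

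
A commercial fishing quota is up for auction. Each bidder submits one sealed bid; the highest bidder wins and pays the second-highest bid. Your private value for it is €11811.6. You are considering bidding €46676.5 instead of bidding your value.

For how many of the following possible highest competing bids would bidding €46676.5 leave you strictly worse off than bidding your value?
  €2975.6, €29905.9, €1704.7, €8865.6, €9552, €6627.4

The deviation hurts exactly when the highest competing bid lies strictly between €11811.6 and €46676.5 — overbidding then wins at a price above your value.
€2975.6: below both → same outcome either way.
€29905.9: inside the interval → strictly worse (loss €18094.3).
€1704.7: below both → same outcome either way.
€8865.6: below both → same outcome either way.
€9552: below both → same outcome either way.
€6627.4: below both → same outcome either way.
Count: 1.

1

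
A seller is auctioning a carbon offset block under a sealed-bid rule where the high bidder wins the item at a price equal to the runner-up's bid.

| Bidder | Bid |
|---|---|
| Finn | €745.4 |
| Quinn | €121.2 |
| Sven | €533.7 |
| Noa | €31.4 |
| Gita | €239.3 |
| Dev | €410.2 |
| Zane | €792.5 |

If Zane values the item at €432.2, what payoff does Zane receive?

Highest bid: Zane at €792.5, so Zane wins.
Second-highest bid: Finn at €745.4 — that is the price the winner pays.
Zane's payoff = value − price = €432.2 − €745.4 = −€313.2.

−€313.2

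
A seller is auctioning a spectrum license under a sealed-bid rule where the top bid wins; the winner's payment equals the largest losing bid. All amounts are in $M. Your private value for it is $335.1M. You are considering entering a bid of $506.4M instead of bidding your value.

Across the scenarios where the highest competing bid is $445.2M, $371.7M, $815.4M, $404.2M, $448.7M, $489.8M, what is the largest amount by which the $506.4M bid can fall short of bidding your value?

$445.2M: truthful gives $0M, deviation gives −$110.1M → loss $110.1M.
$371.7M: truthful gives $0M, deviation gives −$36.6M → loss $36.6M.
$815.4M: same outcome either way → loss $0M.
$404.2M: truthful gives $0M, deviation gives −$69.1M → loss $69.1M.
$448.7M: truthful gives $0M, deviation gives −$113.6M → loss $113.6M.
$489.8M: truthful gives $0M, deviation gives −$154.7M → loss $154.7M.
Maximum loss: $154.7M.

$154.7M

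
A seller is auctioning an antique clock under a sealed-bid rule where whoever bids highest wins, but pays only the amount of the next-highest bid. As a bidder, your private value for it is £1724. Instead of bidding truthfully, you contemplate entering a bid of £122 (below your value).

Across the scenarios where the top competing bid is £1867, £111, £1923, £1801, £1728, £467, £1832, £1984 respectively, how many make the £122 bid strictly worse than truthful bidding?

1

The deviation hurts exactly when the highest competing bid lies strictly between £122 and £1724 — underbidding then forfeits a profitable win.
£1867: above both → same outcome either way.
£111: below both → same outcome either way.
£1923: above both → same outcome either way.
£1801: above both → same outcome either way.
£1728: above both → same outcome either way.
£467: inside the interval → strictly worse (loss £1257).
£1832: above both → same outcome either way.
£1984: above both → same outcome either way.
Count: 1.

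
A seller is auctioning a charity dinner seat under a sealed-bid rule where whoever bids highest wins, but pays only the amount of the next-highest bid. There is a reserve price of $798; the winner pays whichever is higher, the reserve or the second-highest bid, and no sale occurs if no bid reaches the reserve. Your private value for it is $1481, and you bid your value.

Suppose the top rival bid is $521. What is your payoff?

Your bid $1481 is the highest and exceeds the reserve.
Price = max(second-highest bid, reserve) = max($521, $798) = $798.
Payoff = $1481 − $798 = $683.

$683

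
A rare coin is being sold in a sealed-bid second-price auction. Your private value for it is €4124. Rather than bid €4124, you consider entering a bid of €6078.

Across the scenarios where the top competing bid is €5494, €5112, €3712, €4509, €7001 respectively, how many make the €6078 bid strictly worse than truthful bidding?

3

The deviation hurts exactly when the highest competing bid lies strictly between €4124 and €6078 — overbidding then wins at a price above your value.
€5494: inside the interval → strictly worse (loss €1370).
€5112: inside the interval → strictly worse (loss €988).
€3712: below both → same outcome either way.
€4509: inside the interval → strictly worse (loss €385).
€7001: above both → same outcome either way.
Count: 3.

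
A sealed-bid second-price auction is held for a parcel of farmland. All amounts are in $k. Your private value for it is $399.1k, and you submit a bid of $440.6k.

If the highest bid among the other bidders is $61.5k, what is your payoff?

Your bid $440.6k exceeds the highest competing bid $61.5k, so you win.
In a second-price auction the winner pays the second-highest bid, $61.5k.
Payoff = value − price = $399.1k − $61.5k = $337.6k.

$337.6k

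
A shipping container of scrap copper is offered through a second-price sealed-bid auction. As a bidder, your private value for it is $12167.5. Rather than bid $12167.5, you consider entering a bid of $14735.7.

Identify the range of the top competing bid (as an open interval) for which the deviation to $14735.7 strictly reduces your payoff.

If the competing bid is below $12167.5, both bids win at the same price — no difference.
If it is above $14735.7, both bids lose — no difference.
If it lies strictly between $12167.5 and $14735.7, bidding your value loses (payoff 0) while bidding $14735.7 wins at a price above your value (payoff negative).
So the deviation strictly hurts on the open interval ($12167.5, $14735.7).

($12167.5, $14735.7)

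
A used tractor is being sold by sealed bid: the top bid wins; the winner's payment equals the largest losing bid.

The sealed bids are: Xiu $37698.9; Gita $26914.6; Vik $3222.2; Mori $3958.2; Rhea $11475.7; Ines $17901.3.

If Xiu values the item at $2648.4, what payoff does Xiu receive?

−$24266.2

Highest bid: Xiu at $37698.9, so Xiu wins.
Second-highest bid: Gita at $26914.6 — that is the price the winner pays.
Xiu's payoff = value − price = $2648.4 − $26914.6 = −$24266.2.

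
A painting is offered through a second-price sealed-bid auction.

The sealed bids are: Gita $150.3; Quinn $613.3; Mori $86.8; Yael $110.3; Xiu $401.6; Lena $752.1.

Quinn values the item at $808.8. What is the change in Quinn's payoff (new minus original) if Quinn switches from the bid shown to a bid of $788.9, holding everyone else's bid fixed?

$56.7

The highest bid among the other bidders is $752.1; Quinn's bid doesn't change that.
Original bid $613.3: Quinn is not highest (top rival bid is $752.1); payoff $0.
Alternative bid $788.9: Quinn is highest, pays the top rival bid $752.1; payoff $808.8 − $752.1 = $56.7.
Change in payoff = $56.7 − ($0) = $56.7.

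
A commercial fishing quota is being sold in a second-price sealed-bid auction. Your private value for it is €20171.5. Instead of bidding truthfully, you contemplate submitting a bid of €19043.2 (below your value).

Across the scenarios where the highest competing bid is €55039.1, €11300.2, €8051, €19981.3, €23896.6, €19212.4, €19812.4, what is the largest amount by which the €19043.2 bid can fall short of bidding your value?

€55039.1: same outcome either way → loss €0.
€11300.2: same outcome either way → loss €0.
€8051: same outcome either way → loss €0.
€19981.3: truthful gives €190.2, deviation gives €0 → loss €190.2.
€23896.6: same outcome either way → loss €0.
€19212.4: truthful gives €959.1, deviation gives €0 → loss €959.1.
€19812.4: truthful gives €359.1, deviation gives €0 → loss €359.1.
Maximum loss: €959.1.

€959.1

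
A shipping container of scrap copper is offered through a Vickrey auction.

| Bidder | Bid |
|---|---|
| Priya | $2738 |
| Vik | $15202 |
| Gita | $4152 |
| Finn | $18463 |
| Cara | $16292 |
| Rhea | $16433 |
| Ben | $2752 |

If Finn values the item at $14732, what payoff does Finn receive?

−$1701

Highest bid: Finn at $18463, so Finn wins.
Second-highest bid: Rhea at $16433 — that is the price the winner pays.
Finn's payoff = value − price = $14732 − $16433 = −$1701.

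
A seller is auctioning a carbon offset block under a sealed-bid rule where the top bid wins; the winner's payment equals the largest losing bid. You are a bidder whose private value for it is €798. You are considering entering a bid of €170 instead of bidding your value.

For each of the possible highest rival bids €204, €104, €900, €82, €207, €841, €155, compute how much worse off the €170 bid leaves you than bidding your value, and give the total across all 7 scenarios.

€1185

The deviation costs you only when the competing bid falls strictly between €170 and €798; elsewhere both bids give the same outcome.
€204: truthful payoff €594, deviation payoff €0 → loss €594.
€104: outcomes coincide → loss €0.
€900: outcomes coincide → loss €0.
€82: outcomes coincide → loss €0.
€207: truthful payoff €591, deviation payoff €0 → loss €591.
€841: outcomes coincide → loss €0.
€155: outcomes coincide → loss €0.
Total loss = €594 + €591 = €1185.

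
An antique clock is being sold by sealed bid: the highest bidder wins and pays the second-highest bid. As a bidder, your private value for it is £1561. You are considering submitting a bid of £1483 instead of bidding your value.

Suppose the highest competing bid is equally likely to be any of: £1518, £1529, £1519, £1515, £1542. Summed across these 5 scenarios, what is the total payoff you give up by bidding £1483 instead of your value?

The deviation costs you only when the competing bid falls strictly between £1483 and £1561; elsewhere both bids give the same outcome.
£1518: truthful payoff £43, deviation payoff £0 → loss £43.
£1529: truthful payoff £32, deviation payoff £0 → loss £32.
£1519: truthful payoff £42, deviation payoff £0 → loss £42.
£1515: truthful payoff £46, deviation payoff £0 → loss £46.
£1542: truthful payoff £19, deviation payoff £0 → loss £19.
Total loss = £43 + £32 + £42 + £46 + £19 = £182.
Because the price is fixed by the runner-up's bid, deviating from your value can only change a good outcome into a bad one — never the reverse.

£182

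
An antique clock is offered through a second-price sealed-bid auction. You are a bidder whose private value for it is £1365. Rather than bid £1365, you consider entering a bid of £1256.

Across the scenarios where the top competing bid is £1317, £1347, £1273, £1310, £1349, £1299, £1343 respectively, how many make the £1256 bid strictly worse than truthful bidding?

The deviation hurts exactly when the highest competing bid lies strictly between £1256 and £1365 — underbidding then forfeits a profitable win.
£1317: inside the interval → strictly worse (loss £48).
£1347: inside the interval → strictly worse (loss £18).
£1273: inside the interval → strictly worse (loss £92).
£1310: inside the interval → strictly worse (loss £55).
£1349: inside the interval → strictly worse (loss £16).
£1299: inside the interval → strictly worse (loss £66).
£1343: inside the interval → strictly worse (loss £22).
Count: 7.

7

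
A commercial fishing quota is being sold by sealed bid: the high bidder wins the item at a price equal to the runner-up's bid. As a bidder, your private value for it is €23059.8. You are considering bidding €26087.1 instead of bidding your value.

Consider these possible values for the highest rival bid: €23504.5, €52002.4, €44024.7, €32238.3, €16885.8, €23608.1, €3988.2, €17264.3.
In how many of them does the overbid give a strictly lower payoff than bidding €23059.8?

The deviation hurts exactly when the highest competing bid lies strictly between €23059.8 and €26087.1 — overbidding then wins at a price above your value.
€23504.5: inside the interval → strictly worse (loss €444.7).
€52002.4: above both → same outcome either way.
€44024.7: above both → same outcome either way.
€32238.3: above both → same outcome either way.
€16885.8: below both → same outcome either way.
€23608.1: inside the interval → strictly worse (loss €548.3).
€3988.2: below both → same outcome either way.
€17264.3: below both → same outcome either way.
Count: 2.

2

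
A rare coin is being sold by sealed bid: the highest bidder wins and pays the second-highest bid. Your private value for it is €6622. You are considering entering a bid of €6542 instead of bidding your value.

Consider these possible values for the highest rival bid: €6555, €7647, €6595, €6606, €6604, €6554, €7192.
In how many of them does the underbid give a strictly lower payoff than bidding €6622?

5

The deviation hurts exactly when the highest competing bid lies strictly between €6542 and €6622 — underbidding then forfeits a profitable win.
€6555: inside the interval → strictly worse (loss €67).
€7647: above both → same outcome either way.
€6595: inside the interval → strictly worse (loss €27).
€6606: inside the interval → strictly worse (loss €16).
€6604: inside the interval → strictly worse (loss €18).
€6554: inside the interval → strictly worse (loss €68).
€7192: above both → same outcome either way.
Count: 5.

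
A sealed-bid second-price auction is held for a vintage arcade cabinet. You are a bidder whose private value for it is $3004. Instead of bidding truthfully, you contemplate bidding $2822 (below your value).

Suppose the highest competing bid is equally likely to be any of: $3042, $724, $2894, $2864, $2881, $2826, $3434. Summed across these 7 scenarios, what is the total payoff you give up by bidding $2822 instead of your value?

$551

The deviation costs you only when the competing bid falls strictly between $2822 and $3004; elsewhere both bids give the same outcome.
$3042: outcomes coincide → loss $0.
$724: outcomes coincide → loss $0.
$2894: truthful payoff $110, deviation payoff $0 → loss $110.
$2864: truthful payoff $140, deviation payoff $0 → loss $140.
$2881: truthful payoff $123, deviation payoff $0 → loss $123.
$2826: truthful payoff $178, deviation payoff $0 → loss $178.
$3434: outcomes coincide → loss $0.
Total loss = $110 + $140 + $123 + $178 = $551.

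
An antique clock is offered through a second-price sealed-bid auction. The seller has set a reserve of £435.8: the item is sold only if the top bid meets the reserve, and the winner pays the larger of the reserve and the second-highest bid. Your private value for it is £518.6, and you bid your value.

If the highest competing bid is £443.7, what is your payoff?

£74.9

Your bid £518.6 is the highest and exceeds the reserve.
Price = max(second-highest bid, reserve) = max(£443.7, £435.8) = £443.7.
Payoff = £518.6 − £443.7 = £74.9.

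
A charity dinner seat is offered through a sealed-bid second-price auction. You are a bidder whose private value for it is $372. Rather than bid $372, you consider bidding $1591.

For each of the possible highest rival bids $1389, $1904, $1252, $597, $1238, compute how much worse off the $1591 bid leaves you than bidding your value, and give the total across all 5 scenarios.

$2988

The deviation costs you only when the competing bid falls strictly between $372 and $1591; elsewhere both bids give the same outcome.
$1389: truthful payoff $0, deviation payoff −$1017 → loss $1017.
$1904: outcomes coincide → loss $0.
$1252: truthful payoff $0, deviation payoff −$880 → loss $880.
$597: truthful payoff $0, deviation payoff −$225 → loss $225.
$1238: truthful payoff $0, deviation payoff −$866 → loss $866.
Total loss = $1017 + $880 + $225 + $866 = $2988.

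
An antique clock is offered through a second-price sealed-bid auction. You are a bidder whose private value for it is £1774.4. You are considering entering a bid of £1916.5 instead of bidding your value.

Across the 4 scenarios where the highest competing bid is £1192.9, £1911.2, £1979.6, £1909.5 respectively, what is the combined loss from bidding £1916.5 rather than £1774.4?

The deviation costs you only when the competing bid falls strictly between £1774.4 and £1916.5; elsewhere both bids give the same outcome.
£1192.9: outcomes coincide → loss £0.
£1911.2: truthful payoff £0, deviation payoff −£136.8 → loss £136.8.
£1979.6: outcomes coincide → loss £0.
£1909.5: truthful payoff £0, deviation payoff −£135.1 → loss £135.1.
Total loss = £136.8 + £135.1 = £271.9.

£271.9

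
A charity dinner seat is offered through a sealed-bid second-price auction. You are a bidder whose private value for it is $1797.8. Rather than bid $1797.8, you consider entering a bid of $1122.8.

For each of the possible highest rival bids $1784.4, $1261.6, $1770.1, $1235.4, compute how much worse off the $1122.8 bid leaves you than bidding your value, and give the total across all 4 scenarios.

$1139.7

The deviation costs you only when the competing bid falls strictly between $1122.8 and $1797.8; elsewhere both bids give the same outcome.
$1784.4: truthful payoff $13.4, deviation payoff $0 → loss $13.4.
$1261.6: truthful payoff $536.2, deviation payoff $0 → loss $536.2.
$1770.1: truthful payoff $27.7, deviation payoff $0 → loss $27.7.
$1235.4: truthful payoff $562.4, deviation payoff $0 → loss $562.4.
Total loss = $13.4 + $536.2 + $27.7 + $562.4 = $1139.7.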